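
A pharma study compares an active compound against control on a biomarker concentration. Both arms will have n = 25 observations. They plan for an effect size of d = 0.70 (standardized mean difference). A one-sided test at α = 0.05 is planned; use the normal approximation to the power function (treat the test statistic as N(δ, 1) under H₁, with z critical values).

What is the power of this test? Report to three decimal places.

Noncentrality parameter: δ = d·√(n/2) = 0.70 × √(25/2) = 2.4749
Critical value for a one-sided test at α = 0.05: z_α = 1.645.
Power = P(Z > 1.645 − δ) = Φ(0.830) = 0.7967.

Power ≈ 0.797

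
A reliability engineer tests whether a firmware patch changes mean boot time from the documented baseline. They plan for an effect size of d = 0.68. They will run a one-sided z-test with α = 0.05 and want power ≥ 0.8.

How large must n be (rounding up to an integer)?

Set Φ(δ − 1.645) = 0.8; then δ − 1.645 = Φ⁻¹(0.8) = 0.842, giving δ = 2.486.
δ = d·√n ⇒ n = (δ/d)² = (2.486 / 0.68)² = 13.37.
Round up to the next whole unit.

n = 14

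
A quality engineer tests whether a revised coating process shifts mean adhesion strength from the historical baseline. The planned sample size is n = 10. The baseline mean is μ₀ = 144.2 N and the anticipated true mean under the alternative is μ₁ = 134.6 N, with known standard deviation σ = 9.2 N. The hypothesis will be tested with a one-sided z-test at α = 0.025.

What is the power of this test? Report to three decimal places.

Standardized effect: d = |μ₁ − μ₀| / σ = |134.6 − 144.2| / 9.2 = 1.0435
Noncentrality parameter: δ = d·√n = 1.0435 × √10 = 3.2998
Critical value for a one-sided test at α = 0.025: z_α = 1.960.
Power = P(Z > 1.960 − δ) = Φ(1.340) = 0.9098.

Power ≈ 0.910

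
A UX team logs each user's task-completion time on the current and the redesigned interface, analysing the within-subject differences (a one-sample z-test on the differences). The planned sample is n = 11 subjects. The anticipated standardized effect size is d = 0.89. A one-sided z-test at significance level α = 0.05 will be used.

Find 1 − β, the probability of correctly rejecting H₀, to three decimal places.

Power ≈ 0.904

Noncentrality parameter: δ = d·√n = 0.89 × √11 = 2.9518
Critical value for a one-sided test at α = 0.05: z_α = 1.645.
Power = P(Z > 1.645 − δ) = Φ(1.307) = 0.9044.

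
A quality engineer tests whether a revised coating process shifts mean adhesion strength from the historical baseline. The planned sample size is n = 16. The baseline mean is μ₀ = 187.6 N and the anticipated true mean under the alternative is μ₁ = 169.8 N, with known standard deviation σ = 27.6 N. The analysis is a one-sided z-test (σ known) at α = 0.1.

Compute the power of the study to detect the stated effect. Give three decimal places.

Power ≈ 0.903

Standardized effect: d = |μ₁ − μ₀| / σ = |169.8 − 187.6| / 27.6 = 0.6449
Noncentrality parameter: δ = d·√n = 0.6449 × √16 = 2.5797
One-sided α = 0.1 → critical value z_{0.1} = 1.282.
Power = Φ(δ − 1.282) = Φ(1.298) = 0.9029.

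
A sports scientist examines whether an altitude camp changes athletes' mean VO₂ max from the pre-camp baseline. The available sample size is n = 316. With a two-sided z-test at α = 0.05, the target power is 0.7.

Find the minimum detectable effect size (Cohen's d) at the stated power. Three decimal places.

Required noncentrality: δ = z_{0.025} + z_{0.30} = 1.960 + 0.524 = 2.484.
(Lower-tail contribution to power is negligible for δ > 0.)
δ = d·√n ⇒ d = δ/√n = 2.484/√316 = 0.1398.

d ≈ 0.140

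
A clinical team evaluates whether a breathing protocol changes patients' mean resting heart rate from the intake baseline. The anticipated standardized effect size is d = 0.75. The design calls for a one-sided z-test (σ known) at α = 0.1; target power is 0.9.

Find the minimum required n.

n = 12

For power 0.9 need Φ(δ − z_{0.1}) = 0.9, so δ = z_{0.1} + z_{0.10} = 1.282 + 1.282 = 2.563.
δ = d·√n ⇒ n = (δ/d)² = (2.563 / 0.75)² = 11.68.
Round up to the next whole unit.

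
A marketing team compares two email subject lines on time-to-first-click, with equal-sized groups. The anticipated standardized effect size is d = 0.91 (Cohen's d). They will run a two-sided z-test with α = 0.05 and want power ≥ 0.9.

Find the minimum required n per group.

For power 0.9 need Φ(δ − z_{0.025}) = 0.9, so δ = z_{0.025} + z_{0.10} = 1.960 + 1.282 = 3.242.
(The Φ(−δ − z_{α/2}) term is vanishingly small for δ > 0 and is dropped in the standard sample-size formula.)
δ = d·√(n/2) ⇒ n = 2(δ/d)² = 2 × (3.242 / 0.91)² = 25.38.
Rounding up, n = 26 per group.

n = 26 per group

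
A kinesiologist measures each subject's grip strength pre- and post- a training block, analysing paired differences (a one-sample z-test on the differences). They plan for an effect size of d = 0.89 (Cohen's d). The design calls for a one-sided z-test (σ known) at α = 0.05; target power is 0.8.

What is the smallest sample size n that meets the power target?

For power 0.8 need Φ(δ − z_{0.05}) = 0.8, so δ = z_{0.05} + z_{0.20} = 1.645 + 0.842 = 2.486.
δ = d·√n ⇒ n = (δ/d)² = (2.486 / 0.89)² = 7.81.
Rounding up, n = 8.

n = 8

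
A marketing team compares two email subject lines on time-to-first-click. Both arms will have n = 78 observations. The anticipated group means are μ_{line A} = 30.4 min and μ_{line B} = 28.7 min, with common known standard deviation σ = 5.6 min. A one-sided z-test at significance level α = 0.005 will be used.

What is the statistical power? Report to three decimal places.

Standardized effect: d = |μ_{line A} − μ_{line B}| / σ = |30.4 − 28.7| / 5.6 = 0.3036
Noncentrality parameter: δ = d·√(n/2) = 0.3036 × √(78/2) = 1.8958
One-sided α = 0.005 → critical value z_{0.005} = 2.576.
Power = Φ(δ − 2.576) = Φ(-0.680) = 0.2482.

Power ≈ 0.248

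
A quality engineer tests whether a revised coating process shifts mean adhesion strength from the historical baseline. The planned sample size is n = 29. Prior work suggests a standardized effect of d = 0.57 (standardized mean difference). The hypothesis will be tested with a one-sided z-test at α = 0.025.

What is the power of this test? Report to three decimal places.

Power ≈ 0.866

Noncentrality parameter: δ = d·√n = 0.57 × √29 = 3.0695
Critical value for a one-sided test at α = 0.025: z_α = 1.960.
Power = Φ(δ − 1.960) = Φ(1.110) = 0.8664.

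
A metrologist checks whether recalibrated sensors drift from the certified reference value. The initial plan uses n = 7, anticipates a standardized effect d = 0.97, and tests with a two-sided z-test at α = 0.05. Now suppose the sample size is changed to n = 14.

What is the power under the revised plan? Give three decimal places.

With n = 14: δ = d·√n = 0.97 × √14 = 3.6294. Critical value z_{0.025} = 1.960.
Revised power = Φ(δ − 1.960) + Φ(−δ − 1.960) = Φ(1.669) + Φ(-5.589) = 0.9525 + 0.0000 = 0.9525.

Power ≈ 0.952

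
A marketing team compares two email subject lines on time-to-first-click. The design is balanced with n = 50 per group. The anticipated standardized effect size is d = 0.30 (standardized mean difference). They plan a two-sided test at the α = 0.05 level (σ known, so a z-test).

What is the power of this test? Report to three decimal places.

Noncentrality parameter: λ = d·√(n/2) = 0.30 × √(50/2) = 1.5000
Critical value for a two-sided test at α = 0.05: z_{α/2} = 1.960.
Power = Φ(λ − 1.960) + Φ(−λ − 1.960) = Φ(-0.460) + Φ(-3.460) = 0.3228 + 0.0003 = 0.3230.

Power ≈ 0.323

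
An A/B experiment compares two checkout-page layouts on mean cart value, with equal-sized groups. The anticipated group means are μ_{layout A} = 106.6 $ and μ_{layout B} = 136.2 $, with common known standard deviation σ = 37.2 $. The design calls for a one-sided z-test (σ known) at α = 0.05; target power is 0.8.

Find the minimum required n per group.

n = 20 per group

Standardized effect: d = |μ_{layout A} − μ_{layout B}| / σ = |106.6 − 136.2| / 37.2 = 0.7957
For power 0.8 need Φ(δ − z_{0.05}) = 0.8, so δ = z_{0.05} + z_{0.20} = 1.645 + 0.842 = 2.486.
δ = d·√(n/2) ⇒ n = 2(δ/d)² = 2 × (2.486 / 0.7957)² = 19.53.
Round up to the next whole unit.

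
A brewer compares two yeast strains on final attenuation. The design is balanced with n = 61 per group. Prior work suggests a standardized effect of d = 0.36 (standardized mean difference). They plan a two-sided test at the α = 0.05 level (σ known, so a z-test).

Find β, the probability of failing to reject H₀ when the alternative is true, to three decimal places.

β ≈ 0.489

Noncentrality parameter: δ = d·√(n/2) = 0.36 × √(61/2) = 1.9882
Critical value for a two-sided test at α = 0.05: z_{α/2} = 1.960.
Power = Φ(δ − 1.960) + Φ(−δ − 1.960) = Φ(0.028) + Φ(-3.948) = 0.5112 + 0.0000 = 0.5113.
Type II error: β = 1 − power = 1 − 0.5113 = 0.4887.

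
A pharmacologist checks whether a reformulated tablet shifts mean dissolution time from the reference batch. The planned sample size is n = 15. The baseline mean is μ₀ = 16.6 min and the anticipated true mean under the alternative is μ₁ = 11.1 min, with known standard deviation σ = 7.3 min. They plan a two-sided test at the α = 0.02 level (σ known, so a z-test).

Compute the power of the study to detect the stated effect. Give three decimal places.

Power ≈ 0.723

Standardized effect: d = |μ₁ − μ₀| / σ = |11.1 − 16.6| / 7.3 = 0.7534
Noncentrality parameter: δ = d·√n = 0.7534 × √15 = 2.9180
Two-sided α = 0.02 → critical value z_{0.01} = 2.326.
Power = Φ(δ − 2.326) + Φ(−δ − 2.326) = Φ(0.592) + Φ(-5.244) = 0.7230 + 0.0000 = 0.7230.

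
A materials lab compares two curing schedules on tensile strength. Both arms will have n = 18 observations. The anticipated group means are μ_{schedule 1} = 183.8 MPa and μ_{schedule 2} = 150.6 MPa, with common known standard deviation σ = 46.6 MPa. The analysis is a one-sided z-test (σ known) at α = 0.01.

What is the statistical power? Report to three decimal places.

Power ≈ 0.425

Standardized effect: d = |μ_{schedule 1} − μ_{schedule 2}| / σ = |183.8 − 150.6| / 46.6 = 0.7124
Noncentrality parameter: δ = d·√(n/2) = 0.7124 × √(18/2) = 2.1373
Critical value for a one-sided test at α = 0.01: z_α = 2.326.
Power = Φ(δ − 2.326) = Φ(-0.189) = 0.4250.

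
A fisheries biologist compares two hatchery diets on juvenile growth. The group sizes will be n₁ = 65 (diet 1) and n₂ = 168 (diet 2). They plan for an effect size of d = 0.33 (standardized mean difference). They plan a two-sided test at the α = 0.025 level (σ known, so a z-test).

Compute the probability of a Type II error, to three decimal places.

Noncentrality parameter: δ = d / √(1/n₁ + 1/n₂) = 0.33 / √(1/65 + 1/168) = 2.2592
Two-sided α = 0.025 → critical value z_{0.0125} = 2.241.
Power = Φ(δ − 2.241) + Φ(−δ − 2.241) = Φ(0.018) + Φ(-4.501) = 0.5071 + 0.0000 = 0.5071.
Type II error: β = 1 − power = 1 − 0.5071 = 0.4929.

β ≈ 0.493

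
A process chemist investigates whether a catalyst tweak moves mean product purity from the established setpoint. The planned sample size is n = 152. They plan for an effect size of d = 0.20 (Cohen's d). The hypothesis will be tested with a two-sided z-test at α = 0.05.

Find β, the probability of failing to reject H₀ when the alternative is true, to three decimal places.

Noncentrality parameter: δ = d·√n = 0.20 × √152 = 2.4658
Critical value for a two-sided test at α = 0.05: z_{α/2} = 1.960.
Power = Φ(δ − 1.960) + Φ(−δ − 1.960) = Φ(0.506) + Φ(-4.426) = 0.6935 + 0.0000 = 0.6935.
Type II error: β = 1 − power = 1 − 0.6935 = 0.3065.

β ≈ 0.306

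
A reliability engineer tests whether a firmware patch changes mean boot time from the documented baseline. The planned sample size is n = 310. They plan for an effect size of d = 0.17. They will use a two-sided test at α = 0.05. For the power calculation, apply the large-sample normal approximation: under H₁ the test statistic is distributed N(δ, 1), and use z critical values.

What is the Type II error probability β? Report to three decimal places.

β ≈ 0.151

Noncentrality parameter: λ = d·√n = 0.17 × √310 = 2.9932
Two-sided α = 0.05 → critical value z_{0.025} = 1.960.
Power = Φ(λ − 1.960) + Φ(−λ − 1.960) = Φ(1.033) + Φ(-4.953) = 0.8492 + 0.0000 = 0.8492.
Type II error: β = 1 − power = 1 − 0.8492 = 0.1508.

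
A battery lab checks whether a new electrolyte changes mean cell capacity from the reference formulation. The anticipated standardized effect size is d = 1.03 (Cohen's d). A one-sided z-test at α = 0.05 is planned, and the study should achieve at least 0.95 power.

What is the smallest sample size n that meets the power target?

n = 11

For power 0.95 need Φ(δ − z_{0.05}) = 0.95, so δ = z_{0.05} + z_{0.05} = 1.645 + 1.645 = 3.290.
δ = d·√n ⇒ n = (δ/d)² = (3.290 / 1.03)² = 10.20.
Rounding up, n = 11.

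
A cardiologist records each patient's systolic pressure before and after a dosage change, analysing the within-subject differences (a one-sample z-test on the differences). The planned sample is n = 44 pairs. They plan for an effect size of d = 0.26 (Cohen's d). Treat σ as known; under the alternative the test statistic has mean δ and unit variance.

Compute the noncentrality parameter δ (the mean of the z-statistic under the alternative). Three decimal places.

δ ≈ 1.725

The noncentrality parameter scales effect size by the design's sample-size factor: δ = d·√n = 0.26 × √44 = 1.7246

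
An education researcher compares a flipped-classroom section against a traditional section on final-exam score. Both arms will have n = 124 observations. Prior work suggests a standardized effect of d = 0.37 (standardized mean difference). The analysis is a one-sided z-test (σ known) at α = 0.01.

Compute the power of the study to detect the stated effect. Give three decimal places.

Noncentrality parameter: δ = d·√(n/2) = 0.37 × √(124/2) = 2.9134
Critical value for a one-sided test at α = 0.01: z_α = 2.326.
Power = P(Z > 2.326 − δ) = Φ(0.587) = 0.7214.

Power ≈ 0.721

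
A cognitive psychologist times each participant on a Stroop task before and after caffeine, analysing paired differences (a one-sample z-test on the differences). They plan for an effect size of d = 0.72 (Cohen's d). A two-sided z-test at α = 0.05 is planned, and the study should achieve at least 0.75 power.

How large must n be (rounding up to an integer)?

Set Φ(δ − 1.960) = 0.75; then δ − 1.960 = Φ⁻¹(0.75) = 0.674, giving δ = 2.634.
(Ignoring the negligible lower-tail rejection probability gives the usual closed-form inversion.)
δ = d·√n ⇒ n = (δ/d)² = (2.634 / 0.72)² = 13.39.
Round up to the next whole unit.

n = 14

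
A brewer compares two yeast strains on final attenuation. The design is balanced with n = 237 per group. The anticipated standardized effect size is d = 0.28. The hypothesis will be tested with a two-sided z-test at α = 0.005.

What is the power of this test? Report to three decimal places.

Power ≈ 0.595

Noncentrality parameter: δ = d·√(n/2) = 0.28 × √(237/2) = 3.0480
Two-sided α = 0.005 → critical value z_{0.0025} = 2.807.
Power = Φ(δ − 2.807) + Φ(−δ − 2.807) = Φ(0.241) + Φ(-5.855) = 0.5952 + 0.0000 = 0.5952.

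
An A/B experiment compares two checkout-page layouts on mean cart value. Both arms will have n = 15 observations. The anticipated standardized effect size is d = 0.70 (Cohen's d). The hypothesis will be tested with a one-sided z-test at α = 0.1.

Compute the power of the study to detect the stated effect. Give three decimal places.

Noncentrality parameter: λ = d·√(n/2) = 0.70 × √(15/2) = 1.9170
One-sided α = 0.1 → critical value z_{0.1} = 1.282.
Power = Φ(λ − 1.282) = Φ(0.635) = 0.7374.

Power ≈ 0.737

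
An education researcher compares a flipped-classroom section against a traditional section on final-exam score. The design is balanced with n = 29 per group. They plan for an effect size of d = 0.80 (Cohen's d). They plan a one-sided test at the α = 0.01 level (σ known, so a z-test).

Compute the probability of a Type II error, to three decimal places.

Noncentrality parameter: δ = d·√(n/2) = 0.80 × √(29/2) = 3.0463
Critical value for a one-sided test at α = 0.01: z_α = 2.326.
Power = Φ(δ − 2.326) = Φ(0.720) = 0.7642.
Type II error: β = 1 − power = 1 − 0.7642 = 0.2358.

β ≈ 0.236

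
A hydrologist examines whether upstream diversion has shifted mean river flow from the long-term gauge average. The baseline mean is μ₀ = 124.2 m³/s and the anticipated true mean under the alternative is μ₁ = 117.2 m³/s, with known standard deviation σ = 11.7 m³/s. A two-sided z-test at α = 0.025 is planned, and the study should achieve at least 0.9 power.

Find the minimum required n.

n = 35

Standardized effect: d = |μ₁ − μ₀| / σ = |117.2 − 124.2| / 11.7 = 0.5983
For power 0.9 need Φ(δ − z_{0.0125}) = 0.9, so δ = z_{0.0125} + z_{0.10} = 2.241 + 1.282 = 3.523.
(The Φ(−δ − z_{α/2}) term is vanishingly small for δ > 0 and is dropped in the standard sample-size formula.)
δ = d·√n ⇒ n = (δ/d)² = (3.523 / 0.5983)² = 34.67.
Round up to the next whole unit.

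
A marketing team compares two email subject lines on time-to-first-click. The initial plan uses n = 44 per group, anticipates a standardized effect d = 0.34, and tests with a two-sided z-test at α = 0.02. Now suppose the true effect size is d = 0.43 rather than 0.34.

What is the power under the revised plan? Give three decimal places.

With d = 0.43: δ = d·√(n/2) = 0.43 × √(44/2) = 2.0169. Critical value z_{0.01} = 2.326.
Revised power = Φ(δ − 2.326) + Φ(−δ − 2.326) = Φ(-0.309) + Φ(-4.343) = 0.3785 + 0.0000 = 0.3785.

Power ≈ 0.378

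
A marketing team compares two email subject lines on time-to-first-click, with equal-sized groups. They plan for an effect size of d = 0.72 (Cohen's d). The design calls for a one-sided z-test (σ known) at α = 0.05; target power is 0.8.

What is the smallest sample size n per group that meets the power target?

n = 24 per group

For power 0.8 need Φ(δ − z_{0.05}) = 0.8, so δ = z_{0.05} + z_{0.20} = 1.645 + 0.842 = 2.486.
δ = d·√(n/2) ⇒ n = 2(δ/d)² = 2 × (2.486 / 0.72)² = 23.85.
Round up to the next whole unit.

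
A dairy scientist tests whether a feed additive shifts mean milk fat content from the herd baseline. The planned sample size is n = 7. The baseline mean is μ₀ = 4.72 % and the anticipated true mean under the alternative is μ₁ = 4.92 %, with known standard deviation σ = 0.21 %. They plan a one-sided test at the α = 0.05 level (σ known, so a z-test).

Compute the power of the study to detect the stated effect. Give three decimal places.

Standardized effect: d = |μ₁ − μ₀| / σ = |4.92 − 4.72| / 0.21 = 0.9524
Noncentrality parameter: δ = d·√n = 0.9524 × √7 = 2.5198
Critical value for a one-sided test at α = 0.05: z_α = 1.645.
Power = P(Z > 1.645 − δ) = Φ(0.875) = 0.8092.

Power ≈ 0.809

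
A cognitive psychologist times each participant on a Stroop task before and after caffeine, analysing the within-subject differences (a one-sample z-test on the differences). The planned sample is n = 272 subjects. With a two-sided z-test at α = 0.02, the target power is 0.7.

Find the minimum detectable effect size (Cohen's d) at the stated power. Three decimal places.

Required noncentrality: δ = z_{0.01} + z_{0.30} = 2.326 + 0.524 = 2.851.
(Lower-tail contribution to power is negligible for δ > 0.)
δ = d·√n ⇒ d = δ/√n = 2.851/√272 = 0.1729.

d ≈ 0.173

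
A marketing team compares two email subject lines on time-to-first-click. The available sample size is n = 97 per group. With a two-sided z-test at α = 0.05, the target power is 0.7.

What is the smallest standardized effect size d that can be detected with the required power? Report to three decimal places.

Need Φ(δ − 1.960) = 0.7, so δ = 1.960 + 0.524 = 2.484.
(The second rejection-region term Φ(−δ − z_{α/2}) is negligible and dropped.)
δ = d·√(n/2) ⇒ d = δ/√(n/2) = 2.484/√(97/2) = 0.3567.

d ≈ 0.357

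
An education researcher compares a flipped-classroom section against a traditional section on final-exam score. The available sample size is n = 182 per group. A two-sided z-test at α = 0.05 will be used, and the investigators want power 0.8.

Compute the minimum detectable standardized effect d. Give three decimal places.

d ≈ 0.294

Required noncentrality: δ = z_{0.025} + z_{0.20} = 1.960 + 0.842 = 2.802.
(The second rejection-region term Φ(−δ − z_{α/2}) is negligible and dropped.)
δ = d·√(n/2) ⇒ d = δ/√(n/2) = 2.802/√(182/2) = 0.2937.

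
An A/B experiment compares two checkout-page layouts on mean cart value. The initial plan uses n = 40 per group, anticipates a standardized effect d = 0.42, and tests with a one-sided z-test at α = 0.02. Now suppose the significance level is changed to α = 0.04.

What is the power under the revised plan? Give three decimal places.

δ = d·√(n/2) = 0.42 × √(40/2) = 1.8783 (unchanged). New critical value: z_{0.04} = 1.751.
Revised power = Φ(δ − 1.751) = Φ(0.128) = 0.5508.

Power ≈ 0.551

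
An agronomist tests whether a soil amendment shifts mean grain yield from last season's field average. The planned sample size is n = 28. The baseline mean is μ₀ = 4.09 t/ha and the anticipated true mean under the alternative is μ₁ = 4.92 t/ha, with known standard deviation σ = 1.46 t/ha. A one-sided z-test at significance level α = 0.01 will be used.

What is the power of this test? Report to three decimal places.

Power ≈ 0.752

Standardized effect: d = |μ₁ − μ₀| / σ = |4.92 − 4.09| / 1.46 = 0.5685
Noncentrality parameter: δ = d·√n = 0.5685 × √28 = 3.0082
One-sided α = 0.01 → critical value z_{0.01} = 2.326.
Power = Φ(δ − 2.326) = Φ(0.682) = 0.7523.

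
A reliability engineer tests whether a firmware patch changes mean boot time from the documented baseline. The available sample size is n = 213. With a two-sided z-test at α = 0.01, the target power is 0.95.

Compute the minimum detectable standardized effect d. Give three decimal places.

d ≈ 0.289

Need Φ(δ − 2.576) = 0.95, so δ = 2.576 + 1.645 = 4.221.
(The second rejection-region term Φ(−δ − z_{α/2}) is negligible and dropped.)
δ = d·√n ⇒ d = δ/√n = 4.221/√213 = 0.2892.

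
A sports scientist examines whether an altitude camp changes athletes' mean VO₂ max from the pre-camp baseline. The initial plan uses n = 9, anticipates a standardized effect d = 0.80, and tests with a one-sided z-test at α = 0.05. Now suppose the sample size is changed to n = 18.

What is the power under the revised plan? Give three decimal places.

With n = 18: δ = d·√n = 0.80 × √18 = 3.3941. Critical value z_{0.05} = 1.645.
Revised power = P(Z > 1.645 − δ) = Φ(1.749) = 0.9599.

Power ≈ 0.960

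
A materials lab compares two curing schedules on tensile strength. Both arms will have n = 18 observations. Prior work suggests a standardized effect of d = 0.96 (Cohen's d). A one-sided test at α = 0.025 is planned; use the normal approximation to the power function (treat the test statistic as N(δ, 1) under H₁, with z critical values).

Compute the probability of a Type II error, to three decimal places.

β ≈ 0.179

Noncentrality parameter: λ = d·√(n/2) = 0.96 × √(18/2) = 2.8800
One-sided α = 0.025 → critical value z_{0.025} = 1.960.
Power = P(Z > 1.960 − λ) = Φ(0.920) = 0.8212.
Type II error: β = 1 − power = 1 − 0.8212 = 0.1788.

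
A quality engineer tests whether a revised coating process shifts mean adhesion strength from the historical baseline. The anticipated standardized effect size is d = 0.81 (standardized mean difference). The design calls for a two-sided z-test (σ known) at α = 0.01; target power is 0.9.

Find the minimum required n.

n = 23

For power 0.9 need Φ(δ − z_{0.005}) = 0.9, so δ = z_{0.005} + z_{0.10} = 2.576 + 1.282 = 3.857.
(For δ > 0 the lower-tail rejection region contributes negligibly to power, so the one-term inversion is standard.)
δ = d·√n ⇒ n = (δ/d)² = (3.857 / 0.81)² = 22.68.
Rounding up, n = 23.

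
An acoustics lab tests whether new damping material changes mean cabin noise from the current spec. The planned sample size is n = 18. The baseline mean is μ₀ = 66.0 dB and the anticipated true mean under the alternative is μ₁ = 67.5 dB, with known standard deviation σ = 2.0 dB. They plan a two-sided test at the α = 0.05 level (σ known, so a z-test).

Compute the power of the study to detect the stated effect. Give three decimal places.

Power ≈ 0.889

Standardized effect: d = |μ₁ − μ₀| / σ = |67.5 − 66.0| / 2.0 = 0.7500
Noncentrality parameter: δ = d·√n = 0.7500 × √18 = 3.1820
Critical value for a two-sided test at α = 0.05: z_{α/2} = 1.960.
Power = Φ(δ − 1.960) + Φ(−δ − 1.960) = Φ(1.222) + Φ(-5.142) = 0.8891 + 0.0000 = 0.8891.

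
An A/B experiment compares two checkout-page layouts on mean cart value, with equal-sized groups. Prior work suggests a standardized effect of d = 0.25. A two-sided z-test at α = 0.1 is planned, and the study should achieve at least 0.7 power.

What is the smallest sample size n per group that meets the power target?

For power 0.7 need Φ(δ − z_{0.05}) = 0.7, so δ = z_{0.05} + z_{0.30} = 1.645 + 0.524 = 2.169.
(Ignoring the negligible lower-tail rejection probability gives the usual closed-form inversion.)
δ = d·√(n/2) ⇒ n = 2(δ/d)² = 2 × (2.169 / 0.25)² = 150.58.
Rounding up, n = 151 per group.

n = 151 per group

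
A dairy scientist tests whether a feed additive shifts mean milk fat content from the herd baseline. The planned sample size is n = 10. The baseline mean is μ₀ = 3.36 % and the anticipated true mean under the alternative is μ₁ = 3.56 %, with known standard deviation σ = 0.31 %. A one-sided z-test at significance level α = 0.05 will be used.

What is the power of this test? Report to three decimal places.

Power ≈ 0.654

Standardized effect: d = |μ₁ − μ₀| / σ = |3.56 − 3.36| / 0.31 = 0.6452
Noncentrality parameter: δ = d·√n = 0.6452 × √10 = 2.0402
One-sided α = 0.05 → critical value z_{0.05} = 1.645.
Power = Φ(δ − 1.645) = Φ(0.395) = 0.6537.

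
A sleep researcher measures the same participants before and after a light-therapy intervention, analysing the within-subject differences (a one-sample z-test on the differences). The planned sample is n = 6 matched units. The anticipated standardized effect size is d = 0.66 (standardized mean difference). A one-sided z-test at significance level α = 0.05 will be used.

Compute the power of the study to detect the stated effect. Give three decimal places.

Noncentrality parameter: δ = d·√n = 0.66 × √6 = 1.6167
Critical value for a one-sided test at α = 0.05: z_α = 1.645.
Power = P(Z > 1.645 − δ) = Φ(-0.028) = 0.4888.

Power ≈ 0.489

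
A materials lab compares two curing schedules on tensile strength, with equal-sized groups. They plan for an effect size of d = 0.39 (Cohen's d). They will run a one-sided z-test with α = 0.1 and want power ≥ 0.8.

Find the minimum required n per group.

For power 0.8 need Φ(δ − z_{0.1}) = 0.8, so δ = z_{0.1} + z_{0.20} = 1.282 + 0.842 = 2.123.
δ = d·√(n/2) ⇒ n = 2(δ/d)² = 2 × (2.123 / 0.39)² = 59.27.
Rounding up, n = 60 per group.

n = 60 per group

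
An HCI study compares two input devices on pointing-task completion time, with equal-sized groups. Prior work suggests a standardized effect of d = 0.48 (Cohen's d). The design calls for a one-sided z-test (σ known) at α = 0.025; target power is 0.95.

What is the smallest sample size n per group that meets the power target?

Set Φ(δ − 1.960) = 0.95; then δ − 1.960 = Φ⁻¹(0.95) = 1.645, giving δ = 3.605.
δ = d·√(n/2) ⇒ n = 2(δ/d)² = 2 × (3.605 / 0.48)² = 112.80.
Rounding up, n = 113 per group.

n = 113 per group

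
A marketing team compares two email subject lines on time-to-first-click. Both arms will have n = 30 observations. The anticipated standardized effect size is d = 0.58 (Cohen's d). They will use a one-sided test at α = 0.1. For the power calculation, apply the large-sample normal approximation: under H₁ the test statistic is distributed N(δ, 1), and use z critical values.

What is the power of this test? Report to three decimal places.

Power ≈ 0.833

Noncentrality parameter: δ = d·√(n/2) = 0.58 × √(30/2) = 2.2463
Critical value for a one-sided test at α = 0.1: z_α = 1.282.
Power = Φ(δ − 1.282) = Φ(0.965) = 0.8327.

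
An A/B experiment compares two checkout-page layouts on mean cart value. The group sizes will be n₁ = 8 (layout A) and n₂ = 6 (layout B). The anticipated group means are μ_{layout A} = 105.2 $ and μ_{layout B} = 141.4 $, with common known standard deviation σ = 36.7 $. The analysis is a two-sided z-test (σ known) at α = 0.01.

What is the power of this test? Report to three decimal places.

Power ≈ 0.227

Standardized effect: d = |μ_{layout A} − μ_{layout B}| / σ = |105.2 − 141.4| / 36.7 = 0.9864
Noncentrality parameter: λ = d / √(1/n₁ + 1/n₂) = 0.9864 / √(1/8 + 1/6) = 1.8264
Critical value for a two-sided test at α = 0.01: z_{α/2} = 2.576.
Power = Φ(λ − 2.576) + Φ(−λ − 2.576) = Φ(-0.749) + Φ(-4.402) = 0.2268 + 0.0000 = 0.2268.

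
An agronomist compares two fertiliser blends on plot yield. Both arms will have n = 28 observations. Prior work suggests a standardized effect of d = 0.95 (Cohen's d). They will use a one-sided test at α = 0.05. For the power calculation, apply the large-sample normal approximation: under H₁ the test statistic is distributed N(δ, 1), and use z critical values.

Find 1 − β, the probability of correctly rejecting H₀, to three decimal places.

Noncentrality parameter: δ = d·√(n/2) = 0.95 × √(28/2) = 3.5546
One-sided α = 0.05 → critical value z_{0.05} = 1.645.
Power = Φ(δ − 1.645) = Φ(1.910) = 0.9719.

Power ≈ 0.972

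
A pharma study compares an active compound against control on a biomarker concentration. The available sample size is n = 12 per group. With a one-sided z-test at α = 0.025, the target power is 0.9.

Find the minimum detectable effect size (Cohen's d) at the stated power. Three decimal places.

d ≈ 1.323

Need Φ(δ − 1.960) = 0.9, so δ = 1.960 + 1.282 = 3.242.
δ = d·√(n/2) ⇒ d = δ/√(n/2) = 3.242/√(12/2) = 1.3233.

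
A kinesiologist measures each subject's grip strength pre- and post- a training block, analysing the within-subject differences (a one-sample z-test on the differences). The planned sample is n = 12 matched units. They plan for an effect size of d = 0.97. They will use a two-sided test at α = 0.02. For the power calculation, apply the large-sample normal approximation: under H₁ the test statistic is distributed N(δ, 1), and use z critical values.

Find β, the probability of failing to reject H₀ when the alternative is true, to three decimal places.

Noncentrality parameter: λ = d·√n = 0.97 × √12 = 3.3602
Critical value for a two-sided test at α = 0.02: z_{α/2} = 2.326.
Power = Φ(λ − 2.326) + Φ(−λ − 2.326) = Φ(1.034) + Φ(-5.687) = 0.8494 + 0.0000 = 0.8494.
Type II error: β = 1 − power = 1 − 0.8494 = 0.1506.

β ≈ 0.151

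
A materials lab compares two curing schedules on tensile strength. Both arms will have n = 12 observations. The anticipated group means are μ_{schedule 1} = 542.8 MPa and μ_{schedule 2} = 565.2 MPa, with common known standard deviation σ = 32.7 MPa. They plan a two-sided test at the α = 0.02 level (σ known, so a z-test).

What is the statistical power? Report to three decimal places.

Power ≈ 0.258

Standardized effect: d = |μ_{schedule 1} − μ_{schedule 2}| / σ = |542.8 − 565.2| / 32.7 = 0.6850
Noncentrality parameter: δ = d·√(n/2) = 0.6850 × √(12/2) = 1.6779
Two-sided α = 0.02 → critical value z_{0.01} = 2.326.
Power = Φ(δ − 2.326) + Φ(−δ − 2.326) = Φ(-0.648) + Φ(-4.004) = 0.2584 + 0.0000 = 0.2584.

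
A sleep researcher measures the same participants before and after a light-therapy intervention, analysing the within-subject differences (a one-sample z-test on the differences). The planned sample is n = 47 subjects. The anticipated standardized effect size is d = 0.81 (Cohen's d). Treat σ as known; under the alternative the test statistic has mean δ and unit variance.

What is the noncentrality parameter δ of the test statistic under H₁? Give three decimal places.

The noncentrality parameter scales effect size by the design's sample-size factor: δ = d·√n = 0.81 × √47 = 5.5531

δ ≈ 5.553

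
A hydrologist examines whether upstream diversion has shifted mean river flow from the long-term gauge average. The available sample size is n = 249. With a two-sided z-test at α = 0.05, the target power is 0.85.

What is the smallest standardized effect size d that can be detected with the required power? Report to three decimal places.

Required noncentrality: δ = z_{0.025} + z_{0.15} = 1.960 + 1.036 = 2.996.
(The second rejection-region term Φ(−δ − z_{α/2}) is negligible and dropped.)
δ = d·√n ⇒ d = δ/√n = 2.996/√249 = 0.1899.

d ≈ 0.190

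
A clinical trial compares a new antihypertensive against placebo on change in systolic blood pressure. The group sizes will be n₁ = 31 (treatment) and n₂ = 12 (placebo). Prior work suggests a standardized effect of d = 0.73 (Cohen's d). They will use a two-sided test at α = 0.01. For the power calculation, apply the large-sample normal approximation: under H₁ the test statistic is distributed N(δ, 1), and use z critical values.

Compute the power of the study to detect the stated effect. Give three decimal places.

Power ≈ 0.334

Noncentrality parameter: δ = d / √(1/n₁ + 1/n₂) = 0.73 / √(1/31 + 1/12) = 2.1471
Two-sided α = 0.01 → critical value z_{0.005} = 2.576.
Power = Φ(δ − 2.576) + Φ(−δ − 2.576) = Φ(-0.429) + Φ(-4.723) = 0.3341 + 0.0000 = 0.3341.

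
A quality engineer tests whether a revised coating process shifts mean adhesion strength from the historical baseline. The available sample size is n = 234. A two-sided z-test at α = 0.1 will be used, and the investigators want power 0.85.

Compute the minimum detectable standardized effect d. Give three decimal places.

d ≈ 0.175

Required noncentrality: δ = z_{0.05} + z_{0.15} = 1.645 + 1.036 = 2.681.
(The second rejection-region term Φ(−δ − z_{α/2}) is negligible and dropped.)
δ = d·√n ⇒ d = δ/√n = 2.681/√234 = 0.1753.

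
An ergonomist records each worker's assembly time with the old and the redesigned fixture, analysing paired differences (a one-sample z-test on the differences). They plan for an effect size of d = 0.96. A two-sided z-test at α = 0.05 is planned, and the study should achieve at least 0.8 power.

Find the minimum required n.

For power 0.8 need Φ(δ − z_{0.025}) = 0.8, so δ = z_{0.025} + z_{0.20} = 1.960 + 0.842 = 2.802.
(For δ > 0 the lower-tail rejection region contributes negligibly to power, so the one-term inversion is standard.)
δ = d·√n ⇒ n = (δ/d)² = (2.802 / 0.96)² = 8.52.
Rounding up, n = 9.

n = 9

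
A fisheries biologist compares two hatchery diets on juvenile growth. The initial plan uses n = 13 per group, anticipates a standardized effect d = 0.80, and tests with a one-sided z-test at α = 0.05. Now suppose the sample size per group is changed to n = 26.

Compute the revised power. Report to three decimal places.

Power ≈ 0.892

With n = 26 per group: δ = d·√(n/2) = 0.80 × √(26/2) = 2.8844. Critical value z_{0.05} = 1.645.
Revised power = P(Z > 1.645 − δ) = Φ(1.240) = 0.8924.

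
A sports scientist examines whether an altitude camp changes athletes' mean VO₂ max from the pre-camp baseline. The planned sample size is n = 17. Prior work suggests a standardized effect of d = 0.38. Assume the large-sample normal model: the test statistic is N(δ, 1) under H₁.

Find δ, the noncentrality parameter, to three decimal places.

The noncentrality parameter scales effect size by the design's sample-size factor: δ = d·√n = 0.38 × √17 = 1.5668

δ ≈ 1.567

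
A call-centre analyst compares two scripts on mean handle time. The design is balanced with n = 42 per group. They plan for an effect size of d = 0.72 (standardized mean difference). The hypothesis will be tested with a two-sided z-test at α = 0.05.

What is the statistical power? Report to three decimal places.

Power ≈ 0.910

Noncentrality parameter: δ = d·√(n/2) = 0.72 × √(42/2) = 3.2995
Critical value for a two-sided test at α = 0.05: z_{α/2} = 1.960.
Power = Φ(δ − 1.960) + Φ(−δ − 1.960) = Φ(1.339) + Φ(-5.259) = 0.9098 + 0.0000 = 0.9098.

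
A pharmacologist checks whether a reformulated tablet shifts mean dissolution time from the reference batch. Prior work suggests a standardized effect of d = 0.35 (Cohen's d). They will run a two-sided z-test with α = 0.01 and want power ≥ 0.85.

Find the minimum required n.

n = 107

For power 0.85 need Φ(δ − z_{0.005}) = 0.85, so δ = z_{0.005} + z_{0.15} = 2.576 + 1.036 = 3.612.
(Ignoring the negligible lower-tail rejection probability gives the usual closed-form inversion.)
δ = d·√n ⇒ n = (δ/d)² = (3.612 / 0.35)² = 106.52.
Round up to the next whole unit.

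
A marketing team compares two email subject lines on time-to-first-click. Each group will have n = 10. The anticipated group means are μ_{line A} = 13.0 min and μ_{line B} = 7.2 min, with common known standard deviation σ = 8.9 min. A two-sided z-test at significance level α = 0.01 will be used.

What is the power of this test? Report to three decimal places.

Standardized effect: d = |μ_{line A} − μ_{line B}| / σ = |13.0 − 7.2| / 8.9 = 0.6517
Noncentrality parameter: δ = d·√(n/2) = 0.6517 × √(10/2) = 1.4572
Critical value for a two-sided test at α = 0.01: z_{α/2} = 2.576.
Power = Φ(δ − 2.576) + Φ(−δ − 2.576) = Φ(-1.119) + Φ(-4.033) = 0.1317 + 0.0000 = 0.1317.

Power ≈ 0.132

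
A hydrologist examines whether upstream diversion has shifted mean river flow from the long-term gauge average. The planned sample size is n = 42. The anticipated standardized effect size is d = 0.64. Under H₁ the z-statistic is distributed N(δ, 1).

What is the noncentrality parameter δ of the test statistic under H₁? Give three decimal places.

The noncentrality parameter scales effect size by the design's sample-size factor: δ = d·√n = 0.64 × √42 = 4.1477

δ ≈ 4.148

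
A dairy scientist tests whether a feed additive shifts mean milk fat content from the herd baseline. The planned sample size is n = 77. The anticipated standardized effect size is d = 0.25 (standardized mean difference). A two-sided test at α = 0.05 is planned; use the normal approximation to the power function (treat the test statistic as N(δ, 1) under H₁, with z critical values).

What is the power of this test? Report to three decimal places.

Power ≈ 0.592

Noncentrality parameter: δ = d·√n = 0.25 × √77 = 2.1937
Two-sided α = 0.05 → critical value z_{0.025} = 1.960.
Power = Φ(δ − 1.960) + Φ(−δ − 1.960) = Φ(0.234) + Φ(-4.154) = 0.5924 + 0.0000 = 0.5924.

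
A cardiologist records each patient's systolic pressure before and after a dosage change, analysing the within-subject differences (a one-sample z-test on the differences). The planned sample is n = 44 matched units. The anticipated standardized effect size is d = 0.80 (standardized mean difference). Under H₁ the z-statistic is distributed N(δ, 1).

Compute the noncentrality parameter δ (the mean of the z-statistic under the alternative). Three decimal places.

δ = d·√n = 0.80 × √44 = 5.3066

δ ≈ 5.307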